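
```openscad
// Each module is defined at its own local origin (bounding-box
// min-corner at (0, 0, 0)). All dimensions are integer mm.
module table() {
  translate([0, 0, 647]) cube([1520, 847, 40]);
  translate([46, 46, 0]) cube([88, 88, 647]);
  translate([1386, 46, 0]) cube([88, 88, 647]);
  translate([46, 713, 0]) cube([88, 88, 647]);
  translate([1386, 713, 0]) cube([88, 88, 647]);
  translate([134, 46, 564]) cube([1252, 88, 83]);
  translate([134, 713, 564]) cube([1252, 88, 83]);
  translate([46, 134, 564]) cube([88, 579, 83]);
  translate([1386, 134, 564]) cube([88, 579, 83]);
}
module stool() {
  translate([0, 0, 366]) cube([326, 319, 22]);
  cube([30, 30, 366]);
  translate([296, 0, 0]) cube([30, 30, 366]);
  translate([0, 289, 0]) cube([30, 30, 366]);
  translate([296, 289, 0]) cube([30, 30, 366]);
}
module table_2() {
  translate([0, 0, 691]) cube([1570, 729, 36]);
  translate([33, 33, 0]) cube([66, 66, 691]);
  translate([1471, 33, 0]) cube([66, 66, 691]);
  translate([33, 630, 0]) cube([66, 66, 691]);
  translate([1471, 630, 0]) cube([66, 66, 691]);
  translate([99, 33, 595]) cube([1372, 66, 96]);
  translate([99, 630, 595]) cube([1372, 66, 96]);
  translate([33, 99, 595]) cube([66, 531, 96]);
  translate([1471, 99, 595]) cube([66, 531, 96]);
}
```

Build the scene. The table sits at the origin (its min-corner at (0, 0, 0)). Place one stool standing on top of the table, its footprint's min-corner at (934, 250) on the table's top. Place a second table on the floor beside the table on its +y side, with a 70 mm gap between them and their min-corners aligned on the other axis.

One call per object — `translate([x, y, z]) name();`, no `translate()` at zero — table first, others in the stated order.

table();
translate([934, 250, 687]) stool();
translate([0, 917, 0]) table_2();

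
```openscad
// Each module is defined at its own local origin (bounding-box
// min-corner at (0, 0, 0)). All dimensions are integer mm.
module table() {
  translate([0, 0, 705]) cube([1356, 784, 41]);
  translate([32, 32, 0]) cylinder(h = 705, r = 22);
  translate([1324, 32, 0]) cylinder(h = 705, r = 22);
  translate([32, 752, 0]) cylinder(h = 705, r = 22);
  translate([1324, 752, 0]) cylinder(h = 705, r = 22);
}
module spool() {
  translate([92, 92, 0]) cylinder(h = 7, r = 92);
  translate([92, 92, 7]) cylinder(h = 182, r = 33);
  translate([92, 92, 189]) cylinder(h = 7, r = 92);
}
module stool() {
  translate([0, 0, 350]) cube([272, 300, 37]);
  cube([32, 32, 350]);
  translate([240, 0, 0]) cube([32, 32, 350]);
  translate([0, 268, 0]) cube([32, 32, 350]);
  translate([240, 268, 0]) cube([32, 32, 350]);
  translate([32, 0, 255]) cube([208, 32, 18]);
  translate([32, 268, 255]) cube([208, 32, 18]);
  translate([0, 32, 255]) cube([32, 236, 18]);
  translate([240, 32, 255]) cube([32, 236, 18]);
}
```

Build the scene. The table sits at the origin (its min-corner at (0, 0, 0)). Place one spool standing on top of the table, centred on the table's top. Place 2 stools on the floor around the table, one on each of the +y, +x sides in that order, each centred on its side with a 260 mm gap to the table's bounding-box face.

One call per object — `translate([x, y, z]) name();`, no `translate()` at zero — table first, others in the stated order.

table();
translate([586, 300, 746]) spool();
translate([542, 1044, 0]) stool();
translate([1616, 242, 0]) stool();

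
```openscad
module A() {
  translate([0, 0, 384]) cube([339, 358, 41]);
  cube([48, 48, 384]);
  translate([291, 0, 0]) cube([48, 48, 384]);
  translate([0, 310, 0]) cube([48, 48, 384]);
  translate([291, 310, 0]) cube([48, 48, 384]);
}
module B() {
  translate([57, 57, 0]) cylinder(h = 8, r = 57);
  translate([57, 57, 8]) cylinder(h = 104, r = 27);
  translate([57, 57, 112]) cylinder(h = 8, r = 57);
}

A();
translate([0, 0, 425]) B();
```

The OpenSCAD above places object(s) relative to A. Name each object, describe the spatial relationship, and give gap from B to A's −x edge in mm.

The spool's min-x is at 0; the stool's min-x is 0; gap = 0 mm.

A is a stool. B is a spool. The spool is on top of the stool. The gap from the spool to the stool's −x edge is 0 mm.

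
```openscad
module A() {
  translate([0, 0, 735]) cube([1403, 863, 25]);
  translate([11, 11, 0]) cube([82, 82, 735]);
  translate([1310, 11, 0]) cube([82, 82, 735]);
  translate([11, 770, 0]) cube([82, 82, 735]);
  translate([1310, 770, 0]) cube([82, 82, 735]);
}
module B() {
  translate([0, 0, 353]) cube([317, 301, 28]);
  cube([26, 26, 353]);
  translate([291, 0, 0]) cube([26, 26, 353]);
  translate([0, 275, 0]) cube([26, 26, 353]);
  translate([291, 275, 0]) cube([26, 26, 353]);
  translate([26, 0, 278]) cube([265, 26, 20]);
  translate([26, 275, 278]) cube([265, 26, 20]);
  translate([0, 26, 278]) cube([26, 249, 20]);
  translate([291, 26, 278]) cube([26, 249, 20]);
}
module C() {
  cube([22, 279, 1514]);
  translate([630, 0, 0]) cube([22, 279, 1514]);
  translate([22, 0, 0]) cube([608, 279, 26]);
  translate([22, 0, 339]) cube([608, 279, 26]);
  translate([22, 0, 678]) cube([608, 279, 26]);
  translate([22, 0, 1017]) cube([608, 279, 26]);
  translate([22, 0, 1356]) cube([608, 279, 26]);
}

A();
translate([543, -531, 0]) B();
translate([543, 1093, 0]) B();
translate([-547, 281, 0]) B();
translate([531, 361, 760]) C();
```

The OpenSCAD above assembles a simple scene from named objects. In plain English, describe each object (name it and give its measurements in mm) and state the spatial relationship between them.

A is a rectangular dining table. The top is 1403×863×25 mm with its upper surface at z = 760 mm. It stands on four 82×82 mm square legs, each inset 11 mm from the nearest pair of top edges, running from the floor to the underside of the top.

B is a four-legged stool. The seat is a 317×301×28 mm slab whose top surface is at z = 381 mm; four square legs, each 26×26 mm in cross-section, run from the floor (z = 0) to the underside of the seat, each flush with a corner of the seat. Four stretchers, 26 mm wide and 20 mm tall, connect adjacent legs with their undersides at z = 278 mm, each running between the inner faces of the legs it joins and aligned with the legs' outer faces on the other axis.

C is a bookshelf 652 mm wide overall, 279 mm deep and 1514 mm tall. The two sides are 22 mm thick vertical panels. 5 horizontal shelves of 26 mm thickness span between the inner faces of the sides; the lowest shelf sits on the floor and shelves are stacked with a clear vertical gap of 313 mm between each pair.

Three stools sit around the table at the −y, +y, −x sides. The bookshelf is on top of the table.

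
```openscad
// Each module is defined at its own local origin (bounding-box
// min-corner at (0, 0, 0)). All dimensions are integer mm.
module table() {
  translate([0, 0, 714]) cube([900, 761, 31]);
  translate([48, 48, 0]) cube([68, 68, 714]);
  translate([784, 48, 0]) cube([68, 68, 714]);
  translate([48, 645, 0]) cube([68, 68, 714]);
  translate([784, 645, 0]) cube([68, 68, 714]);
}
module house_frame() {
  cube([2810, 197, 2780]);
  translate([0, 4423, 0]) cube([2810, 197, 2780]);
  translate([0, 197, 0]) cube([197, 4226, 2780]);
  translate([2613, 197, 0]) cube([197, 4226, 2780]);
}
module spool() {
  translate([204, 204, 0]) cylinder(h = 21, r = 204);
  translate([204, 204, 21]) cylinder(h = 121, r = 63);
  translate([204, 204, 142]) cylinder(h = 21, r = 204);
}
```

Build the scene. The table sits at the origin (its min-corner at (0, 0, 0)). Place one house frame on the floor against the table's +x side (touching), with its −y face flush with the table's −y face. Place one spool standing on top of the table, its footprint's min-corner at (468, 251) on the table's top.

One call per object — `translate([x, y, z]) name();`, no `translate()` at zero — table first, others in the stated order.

table();
translate([900, 0, 0]) house_frame();
translate([468, 251, 745]) spool();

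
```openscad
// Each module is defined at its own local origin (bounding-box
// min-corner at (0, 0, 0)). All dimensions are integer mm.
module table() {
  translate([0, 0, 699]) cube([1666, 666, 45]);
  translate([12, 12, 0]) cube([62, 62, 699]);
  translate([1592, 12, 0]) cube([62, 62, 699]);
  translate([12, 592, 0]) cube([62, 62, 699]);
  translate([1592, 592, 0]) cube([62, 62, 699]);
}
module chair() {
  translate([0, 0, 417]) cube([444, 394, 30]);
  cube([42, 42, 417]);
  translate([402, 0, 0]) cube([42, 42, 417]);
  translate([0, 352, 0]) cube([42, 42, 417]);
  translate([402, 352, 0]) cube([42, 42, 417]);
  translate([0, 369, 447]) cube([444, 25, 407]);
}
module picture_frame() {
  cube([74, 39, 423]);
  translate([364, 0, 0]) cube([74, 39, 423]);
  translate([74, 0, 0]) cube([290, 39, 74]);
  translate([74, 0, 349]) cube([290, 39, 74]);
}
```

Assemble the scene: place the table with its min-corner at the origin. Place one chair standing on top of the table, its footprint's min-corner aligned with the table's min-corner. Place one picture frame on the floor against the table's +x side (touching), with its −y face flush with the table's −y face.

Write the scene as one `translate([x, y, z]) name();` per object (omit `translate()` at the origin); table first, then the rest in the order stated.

table();
translate([0, 0, 744]) chair();
translate([1666, 0, 0]) picture_frame();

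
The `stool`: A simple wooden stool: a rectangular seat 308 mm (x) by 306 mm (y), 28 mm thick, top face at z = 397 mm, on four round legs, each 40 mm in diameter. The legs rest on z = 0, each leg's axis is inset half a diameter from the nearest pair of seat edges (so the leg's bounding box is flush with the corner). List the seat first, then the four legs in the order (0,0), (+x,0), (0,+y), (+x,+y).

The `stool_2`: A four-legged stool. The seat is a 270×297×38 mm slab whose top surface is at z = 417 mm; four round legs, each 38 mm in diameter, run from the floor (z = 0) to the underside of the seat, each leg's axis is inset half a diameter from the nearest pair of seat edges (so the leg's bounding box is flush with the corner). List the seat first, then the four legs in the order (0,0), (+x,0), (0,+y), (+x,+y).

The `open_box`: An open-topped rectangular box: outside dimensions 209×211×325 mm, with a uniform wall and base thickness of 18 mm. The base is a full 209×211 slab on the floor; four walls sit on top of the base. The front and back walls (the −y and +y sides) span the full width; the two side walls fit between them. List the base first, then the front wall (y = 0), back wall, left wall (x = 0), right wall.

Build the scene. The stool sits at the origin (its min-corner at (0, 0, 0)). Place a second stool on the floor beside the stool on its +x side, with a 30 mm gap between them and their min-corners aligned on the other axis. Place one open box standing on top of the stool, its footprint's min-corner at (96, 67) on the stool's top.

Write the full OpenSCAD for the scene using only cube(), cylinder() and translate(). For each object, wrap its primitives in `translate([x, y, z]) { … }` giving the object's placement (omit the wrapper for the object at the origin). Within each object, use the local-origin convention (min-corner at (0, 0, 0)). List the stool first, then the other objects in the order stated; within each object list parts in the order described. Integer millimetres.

translate([0, 0, 369]) cube([308, 306, 28]);
translate([20, 20, 0]) cylinder(h = 369, r = 20);
translate([288, 20, 0]) cylinder(h = 369, r = 20);
translate([20, 286, 0]) cylinder(h = 369, r = 20);
translate([288, 286, 0]) cylinder(h = 369, r = 20);
translate([338, 0, 0]) {
  translate([0, 0, 379]) cube([270, 297, 38]);
  translate([19, 19, 0]) cylinder(h = 379, r = 19);
  translate([251, 19, 0]) cylinder(h = 379, r = 19);
  translate([19, 278, 0]) cylinder(h = 379, r = 19);
  translate([251, 278, 0]) cylinder(h = 379, r = 19);
}
translate([96, 67, 397]) {
  cube([209, 211, 18]);
  translate([0, 0, 18]) cube([209, 18, 307]);
  translate([0, 193, 18]) cube([209, 18, 307]);
  translate([0, 18, 18]) cube([18, 175, 307]);
  translate([191, 18, 18]) cube([18, 175, 307]);
}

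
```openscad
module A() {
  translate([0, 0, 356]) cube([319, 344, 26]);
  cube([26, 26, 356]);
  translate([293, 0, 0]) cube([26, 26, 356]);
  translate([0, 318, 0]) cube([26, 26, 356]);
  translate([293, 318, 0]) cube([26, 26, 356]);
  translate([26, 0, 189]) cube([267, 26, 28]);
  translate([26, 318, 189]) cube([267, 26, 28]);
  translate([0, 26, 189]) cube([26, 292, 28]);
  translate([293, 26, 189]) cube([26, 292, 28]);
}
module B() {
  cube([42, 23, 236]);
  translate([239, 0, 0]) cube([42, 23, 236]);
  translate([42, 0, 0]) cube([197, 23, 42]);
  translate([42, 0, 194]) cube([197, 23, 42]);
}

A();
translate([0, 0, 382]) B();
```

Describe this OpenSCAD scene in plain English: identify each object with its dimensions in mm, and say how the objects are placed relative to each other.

A is a simple wooden stool: a rectangular seat 319 mm (x) by 344 mm (y), 26 mm thick, top face at z = 382 mm, on four square legs, each 26×26 mm in cross-section. The legs rest on z = 0, each flush with a corner of the seat. Four stretchers, 26 mm wide and 28 mm tall, connect adjacent legs with their undersides at z = 189 mm, each running between the inner faces of the legs it joins and aligned with the legs' outer faces on the other axis.

B is a rectangular picture frame lying in the x–z plane (depth along y). The opening is 197 mm wide (x) by 152 mm tall (z), surrounded by a border 42 mm wide on all four sides. The frame is 23 mm deep and is made of two full-height vertical stiles with two horizontal rails fitted between them.

The picture frame is on top of the stool.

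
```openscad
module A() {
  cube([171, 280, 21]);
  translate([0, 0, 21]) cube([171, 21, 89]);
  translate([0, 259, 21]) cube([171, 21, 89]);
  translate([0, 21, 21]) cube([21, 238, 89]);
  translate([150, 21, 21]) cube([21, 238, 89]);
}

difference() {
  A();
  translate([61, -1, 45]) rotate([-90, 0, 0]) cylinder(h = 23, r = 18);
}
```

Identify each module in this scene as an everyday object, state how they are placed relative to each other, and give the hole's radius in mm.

A is an open box. The open box has a circular hole through its front wall. The hole's radius is 18 mm.

The subtracted cylinder has r = 18 mm.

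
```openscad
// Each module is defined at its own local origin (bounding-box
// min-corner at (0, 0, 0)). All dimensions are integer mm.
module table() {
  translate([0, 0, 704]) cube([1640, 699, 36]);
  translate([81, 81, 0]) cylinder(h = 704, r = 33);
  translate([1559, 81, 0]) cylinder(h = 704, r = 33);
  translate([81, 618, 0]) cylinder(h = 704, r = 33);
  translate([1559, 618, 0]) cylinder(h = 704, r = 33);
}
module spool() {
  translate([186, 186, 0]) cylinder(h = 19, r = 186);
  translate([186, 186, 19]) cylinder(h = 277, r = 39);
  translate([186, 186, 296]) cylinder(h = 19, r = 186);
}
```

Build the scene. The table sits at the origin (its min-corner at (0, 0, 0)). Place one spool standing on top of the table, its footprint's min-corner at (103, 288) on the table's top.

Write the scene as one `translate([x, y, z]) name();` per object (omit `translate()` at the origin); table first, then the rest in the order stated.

table();
translate([103, 288, 740]) spool();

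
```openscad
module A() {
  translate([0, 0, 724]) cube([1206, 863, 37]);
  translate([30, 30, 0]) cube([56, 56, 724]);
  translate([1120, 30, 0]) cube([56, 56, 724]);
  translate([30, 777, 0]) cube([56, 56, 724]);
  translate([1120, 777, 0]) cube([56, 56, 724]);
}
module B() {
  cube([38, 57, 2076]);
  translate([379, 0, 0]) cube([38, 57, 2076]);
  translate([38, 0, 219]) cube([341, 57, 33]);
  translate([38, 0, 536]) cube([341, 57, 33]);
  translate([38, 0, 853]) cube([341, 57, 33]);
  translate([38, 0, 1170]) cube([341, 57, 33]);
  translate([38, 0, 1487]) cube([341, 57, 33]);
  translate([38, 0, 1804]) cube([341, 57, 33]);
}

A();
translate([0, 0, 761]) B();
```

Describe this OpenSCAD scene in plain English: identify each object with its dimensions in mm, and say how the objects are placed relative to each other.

A is a rectangular dining table. The top is 1206×863×37 mm with its upper surface at z = 761 mm. It stands on four 56×56 mm square legs, each inset 30 mm from the nearest pair of top edges, running from the floor to the underside of the top.

B is a wooden ladder with two side rails of 38×57 mm section and 2076 mm height, set 417 mm apart overall. Between them run 6 rectangular rungs (57 mm deep, 33 mm thick), front faces flush with the rails' −y face. The bottom of the first rung is 219 mm above the floor and each subsequent rung is 317 mm higher than the one below.

The ladder is on top of the table.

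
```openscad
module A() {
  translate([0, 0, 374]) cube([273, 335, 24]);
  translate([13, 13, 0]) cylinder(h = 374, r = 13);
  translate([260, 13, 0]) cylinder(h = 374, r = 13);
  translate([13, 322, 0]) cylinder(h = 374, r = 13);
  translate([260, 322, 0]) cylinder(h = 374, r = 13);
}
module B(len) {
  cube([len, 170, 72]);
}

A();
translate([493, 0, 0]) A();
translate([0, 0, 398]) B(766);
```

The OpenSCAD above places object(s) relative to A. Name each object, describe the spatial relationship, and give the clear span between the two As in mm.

Second stool starts at x = 493; first ends at x = 273; clear span = 493 − 273 = 220 mm.

A is a stool. B is a beam. A beam spans the tops of two stools. The clear span between the two stools is 220 mm.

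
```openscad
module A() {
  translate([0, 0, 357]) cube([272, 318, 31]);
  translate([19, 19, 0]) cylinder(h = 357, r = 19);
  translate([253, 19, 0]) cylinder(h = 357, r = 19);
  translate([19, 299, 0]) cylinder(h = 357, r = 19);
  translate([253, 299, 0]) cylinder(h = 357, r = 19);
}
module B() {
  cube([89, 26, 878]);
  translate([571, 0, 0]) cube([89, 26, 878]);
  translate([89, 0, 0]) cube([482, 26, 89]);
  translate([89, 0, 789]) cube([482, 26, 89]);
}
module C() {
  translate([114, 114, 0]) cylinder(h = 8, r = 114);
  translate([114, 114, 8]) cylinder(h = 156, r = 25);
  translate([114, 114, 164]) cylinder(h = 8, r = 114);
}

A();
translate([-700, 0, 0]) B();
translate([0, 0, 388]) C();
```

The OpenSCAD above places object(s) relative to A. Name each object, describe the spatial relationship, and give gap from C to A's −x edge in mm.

The spool's min-x is at 0; the stool's min-x is 0; gap = 0 mm.

A is a stool. B is a picture frame. C is a spool. The picture frame is on the floor beside the stool on its −x side. The spool is on top of the stool. The gap from the spool to the stool's −x edge is 0 mm.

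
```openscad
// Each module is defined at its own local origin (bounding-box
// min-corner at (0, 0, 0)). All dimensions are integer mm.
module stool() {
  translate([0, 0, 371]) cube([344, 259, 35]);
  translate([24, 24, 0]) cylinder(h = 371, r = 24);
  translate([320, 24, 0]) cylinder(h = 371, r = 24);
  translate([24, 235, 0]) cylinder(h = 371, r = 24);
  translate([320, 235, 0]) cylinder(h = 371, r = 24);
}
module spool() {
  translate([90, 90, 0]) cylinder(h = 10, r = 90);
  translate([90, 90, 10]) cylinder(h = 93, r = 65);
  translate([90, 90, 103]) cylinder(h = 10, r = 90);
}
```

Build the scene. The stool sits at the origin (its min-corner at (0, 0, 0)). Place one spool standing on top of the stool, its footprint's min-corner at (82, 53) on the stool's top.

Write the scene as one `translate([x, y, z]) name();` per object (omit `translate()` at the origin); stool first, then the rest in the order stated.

stool();
translate([82, 53, 406]) spool();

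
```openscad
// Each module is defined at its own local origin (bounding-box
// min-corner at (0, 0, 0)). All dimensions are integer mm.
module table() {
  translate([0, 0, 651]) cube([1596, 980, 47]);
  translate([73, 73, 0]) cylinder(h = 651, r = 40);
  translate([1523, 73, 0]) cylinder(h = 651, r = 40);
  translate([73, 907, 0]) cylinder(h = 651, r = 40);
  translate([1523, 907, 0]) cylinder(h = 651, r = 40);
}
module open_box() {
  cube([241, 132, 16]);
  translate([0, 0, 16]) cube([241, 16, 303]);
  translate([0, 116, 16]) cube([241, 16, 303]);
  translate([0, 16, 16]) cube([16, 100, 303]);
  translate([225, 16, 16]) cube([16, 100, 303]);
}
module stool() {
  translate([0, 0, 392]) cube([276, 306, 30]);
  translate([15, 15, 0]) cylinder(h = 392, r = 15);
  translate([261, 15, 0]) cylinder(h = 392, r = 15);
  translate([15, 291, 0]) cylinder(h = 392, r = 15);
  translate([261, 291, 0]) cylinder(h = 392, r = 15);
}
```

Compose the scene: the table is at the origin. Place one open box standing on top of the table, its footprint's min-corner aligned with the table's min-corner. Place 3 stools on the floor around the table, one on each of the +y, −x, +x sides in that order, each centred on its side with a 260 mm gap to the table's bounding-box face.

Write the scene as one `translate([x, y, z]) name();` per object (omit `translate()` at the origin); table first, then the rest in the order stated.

table();
translate([0, 0, 698]) open_box();
translate([660, 1240, 0]) stool();
translate([-536, 337, 0]) stool();
translate([1856, 337, 0]) stool();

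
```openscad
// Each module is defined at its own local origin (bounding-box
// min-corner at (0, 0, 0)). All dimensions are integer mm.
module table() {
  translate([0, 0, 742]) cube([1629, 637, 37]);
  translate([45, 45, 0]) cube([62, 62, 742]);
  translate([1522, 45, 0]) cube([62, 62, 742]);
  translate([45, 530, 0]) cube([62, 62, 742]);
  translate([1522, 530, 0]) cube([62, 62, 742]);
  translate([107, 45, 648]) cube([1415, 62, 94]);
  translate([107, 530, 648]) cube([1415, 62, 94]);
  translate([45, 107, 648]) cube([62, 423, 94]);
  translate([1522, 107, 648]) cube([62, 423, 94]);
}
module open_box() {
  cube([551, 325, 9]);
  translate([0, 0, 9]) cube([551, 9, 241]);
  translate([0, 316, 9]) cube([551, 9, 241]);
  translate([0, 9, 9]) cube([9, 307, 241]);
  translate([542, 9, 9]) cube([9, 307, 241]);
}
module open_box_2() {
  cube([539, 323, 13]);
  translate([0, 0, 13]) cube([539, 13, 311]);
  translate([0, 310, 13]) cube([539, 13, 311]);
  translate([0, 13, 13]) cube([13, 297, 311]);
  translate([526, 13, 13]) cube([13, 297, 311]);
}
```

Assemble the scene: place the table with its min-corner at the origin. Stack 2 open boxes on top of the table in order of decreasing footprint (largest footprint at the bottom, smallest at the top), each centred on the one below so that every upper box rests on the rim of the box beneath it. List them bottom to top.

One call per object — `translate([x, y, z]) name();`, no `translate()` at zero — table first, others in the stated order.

table();
translate([539, 156, 779]) open_box();
translate([545, 157, 1029]) open_box_2();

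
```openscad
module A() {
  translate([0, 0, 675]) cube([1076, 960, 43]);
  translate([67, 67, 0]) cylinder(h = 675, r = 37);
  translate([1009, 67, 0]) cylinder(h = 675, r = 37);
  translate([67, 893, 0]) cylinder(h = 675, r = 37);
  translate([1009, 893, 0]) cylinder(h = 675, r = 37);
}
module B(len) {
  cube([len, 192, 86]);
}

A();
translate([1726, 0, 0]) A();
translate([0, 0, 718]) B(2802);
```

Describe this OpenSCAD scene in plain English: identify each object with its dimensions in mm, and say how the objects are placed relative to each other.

A is a table: top 1076 mm (x) × 960 mm (y), 43 mm thick, upper face at z = 718 mm, on four round legs of 74 mm diameter, each leg's bounding box inset 30 mm from the nearest pair of top edges, running from z = 0 to the bottom of the top.

B is a rectangular beam 2802 mm long (x), 192 mm deep (y), 86 mm thick (z).

The beam spans the tops of two tables placed 650 mm apart, resting at z = 718 mm.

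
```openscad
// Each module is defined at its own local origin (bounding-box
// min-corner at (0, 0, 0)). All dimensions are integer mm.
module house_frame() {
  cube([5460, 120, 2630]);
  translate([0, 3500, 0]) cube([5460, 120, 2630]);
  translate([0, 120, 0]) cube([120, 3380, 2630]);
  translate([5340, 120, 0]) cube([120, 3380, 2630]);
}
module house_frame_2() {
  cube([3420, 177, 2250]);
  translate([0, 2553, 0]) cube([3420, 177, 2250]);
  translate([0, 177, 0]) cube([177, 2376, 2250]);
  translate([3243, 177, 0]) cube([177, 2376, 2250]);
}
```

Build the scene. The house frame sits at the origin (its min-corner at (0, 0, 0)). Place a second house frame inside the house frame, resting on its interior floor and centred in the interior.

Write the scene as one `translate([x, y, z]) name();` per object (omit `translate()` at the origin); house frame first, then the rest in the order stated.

house_frame();
translate([1020, 445, 0]) house_frame_2();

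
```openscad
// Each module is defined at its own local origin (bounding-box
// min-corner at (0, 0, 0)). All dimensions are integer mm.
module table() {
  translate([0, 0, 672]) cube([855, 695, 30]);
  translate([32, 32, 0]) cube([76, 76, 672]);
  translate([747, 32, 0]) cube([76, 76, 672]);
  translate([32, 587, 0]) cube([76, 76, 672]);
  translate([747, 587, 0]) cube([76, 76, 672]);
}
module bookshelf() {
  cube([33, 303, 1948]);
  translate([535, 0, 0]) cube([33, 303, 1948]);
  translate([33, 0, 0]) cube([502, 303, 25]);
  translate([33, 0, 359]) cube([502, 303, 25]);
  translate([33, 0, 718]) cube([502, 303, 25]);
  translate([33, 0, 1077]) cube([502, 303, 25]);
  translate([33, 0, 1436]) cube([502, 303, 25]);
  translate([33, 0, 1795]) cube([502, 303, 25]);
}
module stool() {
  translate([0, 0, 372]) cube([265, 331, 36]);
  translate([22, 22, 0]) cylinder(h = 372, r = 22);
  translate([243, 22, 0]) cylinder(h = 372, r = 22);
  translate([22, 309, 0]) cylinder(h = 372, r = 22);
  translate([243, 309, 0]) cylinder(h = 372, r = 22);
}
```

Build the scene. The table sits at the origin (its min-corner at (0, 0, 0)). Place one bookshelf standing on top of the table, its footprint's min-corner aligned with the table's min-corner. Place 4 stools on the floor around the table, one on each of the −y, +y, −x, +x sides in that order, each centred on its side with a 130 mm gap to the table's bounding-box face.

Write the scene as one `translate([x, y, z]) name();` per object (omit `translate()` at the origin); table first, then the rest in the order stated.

table();
translate([0, 0, 702]) bookshelf();
translate([295, -461, 0]) stool();
translate([295, 825, 0]) stool();
translate([-395, 182, 0]) stool();
translate([985, 182, 0]) stool();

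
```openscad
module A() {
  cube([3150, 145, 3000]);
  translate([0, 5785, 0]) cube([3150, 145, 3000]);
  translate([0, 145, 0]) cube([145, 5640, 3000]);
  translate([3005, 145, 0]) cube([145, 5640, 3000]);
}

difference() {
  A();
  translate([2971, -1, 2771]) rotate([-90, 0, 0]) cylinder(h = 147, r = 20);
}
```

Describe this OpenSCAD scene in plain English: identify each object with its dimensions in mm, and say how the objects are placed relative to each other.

A is the wall frame of a small rectangular building: four walls, each 3000 mm tall and 145 mm thick, enclosing a footprint 3150 mm (x) by 5930 mm (y) outside-to-outside, with no floor or roof. The front and back walls (the −y and +y sides) span the full width; the two side walls fit between them.

The house frame has a circular hole of radius 20 mm through its front wall, centred at (x = 2971, z = 2771).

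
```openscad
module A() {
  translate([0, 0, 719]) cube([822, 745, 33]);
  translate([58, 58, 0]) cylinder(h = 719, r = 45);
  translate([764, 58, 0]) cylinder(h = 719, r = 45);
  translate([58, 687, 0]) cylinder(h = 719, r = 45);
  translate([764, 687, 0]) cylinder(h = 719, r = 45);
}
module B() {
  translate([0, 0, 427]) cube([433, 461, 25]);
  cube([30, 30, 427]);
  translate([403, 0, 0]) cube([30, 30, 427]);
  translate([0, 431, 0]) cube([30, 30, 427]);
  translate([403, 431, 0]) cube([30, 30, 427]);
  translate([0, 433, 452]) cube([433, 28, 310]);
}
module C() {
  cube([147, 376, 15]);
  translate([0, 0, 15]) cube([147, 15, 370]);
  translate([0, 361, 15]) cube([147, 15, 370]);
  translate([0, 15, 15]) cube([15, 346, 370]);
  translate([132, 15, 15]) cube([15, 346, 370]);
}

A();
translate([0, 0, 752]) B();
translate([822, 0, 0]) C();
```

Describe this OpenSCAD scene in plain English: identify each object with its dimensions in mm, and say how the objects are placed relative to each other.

A is a table: top 822 mm (x) × 745 mm (y), 33 mm thick, upper face at z = 752 mm, on four round legs of 90 mm diameter, each leg's bounding box inset 13 mm from the nearest pair of top edges, running from z = 0 to the bottom of the top.

B is a chair. The seat is a 433×461×25 mm slab with its top at z = 452 mm, on four 30×30 mm corner legs (flush with the seat edges, standing on z = 0). A flat backrest 28 mm thick, 310 mm tall, spans the full seat width and rises from the seat top along its +y edge, rear face flush with the rear of the seat.

C is an open-topped rectangular box: outside dimensions 147×376×385 mm, with a uniform wall and base thickness of 15 mm. The base is a full 147×376 slab on the floor; four walls sit on top of the base. The front and back walls (the −y and +y sides) span the full width; the two side walls fit between them.

The chair is on top of the table. The open box is against the table's +x side, with their −y faces flush.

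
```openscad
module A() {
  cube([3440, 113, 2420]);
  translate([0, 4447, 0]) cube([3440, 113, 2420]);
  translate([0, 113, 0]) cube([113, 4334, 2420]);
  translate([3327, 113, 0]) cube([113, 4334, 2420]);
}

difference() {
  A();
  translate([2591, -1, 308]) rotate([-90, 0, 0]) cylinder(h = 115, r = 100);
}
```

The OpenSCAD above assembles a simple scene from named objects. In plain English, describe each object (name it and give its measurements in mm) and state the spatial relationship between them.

A is a box-shaped house frame (walls only): outside footprint 3440×4560 mm, wall height 2420 mm, wall thickness 113 mm. The two y-facing walls run the full x-width; the two x-facing walls fit between the inner faces of the y-facing walls.

The house frame has a circular hole of radius 100 mm through its front wall, centred at (x = 2591, z = 308).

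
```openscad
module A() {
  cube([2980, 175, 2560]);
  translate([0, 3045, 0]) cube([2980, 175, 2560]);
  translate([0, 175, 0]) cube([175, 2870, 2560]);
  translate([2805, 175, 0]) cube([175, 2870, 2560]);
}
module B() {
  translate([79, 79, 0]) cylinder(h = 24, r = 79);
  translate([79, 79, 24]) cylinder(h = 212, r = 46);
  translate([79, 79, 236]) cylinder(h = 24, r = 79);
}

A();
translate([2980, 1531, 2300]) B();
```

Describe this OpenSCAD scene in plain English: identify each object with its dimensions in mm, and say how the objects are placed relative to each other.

A is the wall frame of a small rectangular building: four walls, each 2560 mm tall and 175 mm thick, enclosing a footprint 2980 mm (x) by 3220 mm (y) outside-to-outside, with no floor or roof. The front and back walls (the −y and +y sides) span the full width; the two side walls fit between them.

B is a spool: two coaxial disc flanges of radius 79 mm and thickness 24 mm, joined by a core cylinder of radius 46 mm and height 212 mm. The lower flange rests on z = 0 and the three cylinders share a vertical axis.

The spool is beside the house frame with their tops flush at z = 2560.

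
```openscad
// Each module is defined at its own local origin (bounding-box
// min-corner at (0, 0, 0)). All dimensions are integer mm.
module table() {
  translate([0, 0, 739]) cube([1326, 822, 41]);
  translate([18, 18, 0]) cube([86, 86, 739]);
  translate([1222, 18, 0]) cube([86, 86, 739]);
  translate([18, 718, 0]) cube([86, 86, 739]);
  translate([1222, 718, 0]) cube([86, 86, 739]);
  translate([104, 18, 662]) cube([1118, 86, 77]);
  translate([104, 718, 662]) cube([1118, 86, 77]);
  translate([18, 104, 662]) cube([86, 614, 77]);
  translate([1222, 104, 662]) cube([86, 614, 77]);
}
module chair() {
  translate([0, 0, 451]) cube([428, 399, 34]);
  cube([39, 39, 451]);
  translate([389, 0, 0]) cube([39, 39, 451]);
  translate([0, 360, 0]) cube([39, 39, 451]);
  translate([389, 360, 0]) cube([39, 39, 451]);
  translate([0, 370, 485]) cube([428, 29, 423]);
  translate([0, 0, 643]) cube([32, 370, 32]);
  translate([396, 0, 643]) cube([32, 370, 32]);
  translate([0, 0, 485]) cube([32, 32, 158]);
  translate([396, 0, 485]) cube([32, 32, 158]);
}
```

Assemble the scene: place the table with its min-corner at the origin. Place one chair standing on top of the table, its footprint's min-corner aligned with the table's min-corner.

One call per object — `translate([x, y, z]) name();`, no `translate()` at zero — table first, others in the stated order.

table();
translate([0, 0, 780]) chair();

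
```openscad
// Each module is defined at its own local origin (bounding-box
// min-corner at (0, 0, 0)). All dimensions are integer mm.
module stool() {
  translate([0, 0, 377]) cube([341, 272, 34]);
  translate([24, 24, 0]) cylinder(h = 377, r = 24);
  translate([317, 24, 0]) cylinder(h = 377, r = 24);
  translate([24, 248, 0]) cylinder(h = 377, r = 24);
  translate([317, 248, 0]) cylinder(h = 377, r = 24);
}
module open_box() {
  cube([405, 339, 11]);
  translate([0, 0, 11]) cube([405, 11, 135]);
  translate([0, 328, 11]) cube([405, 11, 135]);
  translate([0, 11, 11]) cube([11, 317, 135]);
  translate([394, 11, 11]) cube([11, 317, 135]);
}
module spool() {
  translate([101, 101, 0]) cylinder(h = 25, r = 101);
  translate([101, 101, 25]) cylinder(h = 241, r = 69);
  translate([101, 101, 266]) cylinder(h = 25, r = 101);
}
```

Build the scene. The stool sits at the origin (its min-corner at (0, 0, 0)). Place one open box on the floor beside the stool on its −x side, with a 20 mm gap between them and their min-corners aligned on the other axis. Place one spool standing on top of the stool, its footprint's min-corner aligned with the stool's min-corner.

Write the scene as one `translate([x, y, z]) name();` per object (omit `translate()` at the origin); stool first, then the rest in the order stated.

stool();
translate([-425, 0, 0]) open_box();
translate([0, 0, 411]) spool();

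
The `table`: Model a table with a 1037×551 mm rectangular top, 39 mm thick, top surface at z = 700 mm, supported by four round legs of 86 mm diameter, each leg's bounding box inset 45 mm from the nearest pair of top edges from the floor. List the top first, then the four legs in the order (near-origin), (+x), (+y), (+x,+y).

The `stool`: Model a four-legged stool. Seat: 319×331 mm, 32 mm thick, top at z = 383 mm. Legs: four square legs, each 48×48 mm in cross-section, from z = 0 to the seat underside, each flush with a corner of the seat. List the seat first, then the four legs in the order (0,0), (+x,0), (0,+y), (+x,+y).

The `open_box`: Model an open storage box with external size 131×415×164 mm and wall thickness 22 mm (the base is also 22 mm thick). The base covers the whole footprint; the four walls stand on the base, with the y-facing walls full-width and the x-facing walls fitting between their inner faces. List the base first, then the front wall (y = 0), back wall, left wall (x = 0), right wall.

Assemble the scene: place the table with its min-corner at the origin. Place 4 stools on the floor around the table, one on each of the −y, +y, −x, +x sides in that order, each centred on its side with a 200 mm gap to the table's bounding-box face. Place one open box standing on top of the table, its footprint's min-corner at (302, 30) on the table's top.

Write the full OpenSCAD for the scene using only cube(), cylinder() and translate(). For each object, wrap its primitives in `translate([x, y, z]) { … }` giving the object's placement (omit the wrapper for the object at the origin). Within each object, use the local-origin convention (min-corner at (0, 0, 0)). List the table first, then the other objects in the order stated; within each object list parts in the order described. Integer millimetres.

translate([0, 0, 661]) cube([1037, 551, 39]);
translate([88, 88, 0]) cylinder(h = 661, r = 43);
translate([949, 88, 0]) cylinder(h = 661, r = 43);
translate([88, 463, 0]) cylinder(h = 661, r = 43);
translate([949, 463, 0]) cylinder(h = 661, r = 43);
translate([359, -531, 0]) {
  translate([0, 0, 351]) cube([319, 331, 32]);
  cube([48, 48, 351]);
  translate([271, 0, 0]) cube([48, 48, 351]);
  translate([0, 283, 0]) cube([48, 48, 351]);
  translate([271, 283, 0]) cube([48, 48, 351]);
}
translate([359, 751, 0]) {
  translate([0, 0, 351]) cube([319, 331, 32]);
  cube([48, 48, 351]);
  translate([271, 0, 0]) cube([48, 48, 351]);
  translate([0, 283, 0]) cube([48, 48, 351]);
  translate([271, 283, 0]) cube([48, 48, 351]);
}
translate([-519, 110, 0]) {
  translate([0, 0, 351]) cube([319, 331, 32]);
  cube([48, 48, 351]);
  translate([271, 0, 0]) cube([48, 48, 351]);
  translate([0, 283, 0]) cube([48, 48, 351]);
  translate([271, 283, 0]) cube([48, 48, 351]);
}
translate([1237, 110, 0]) {
  translate([0, 0, 351]) cube([319, 331, 32]);
  cube([48, 48, 351]);
  translate([271, 0, 0]) cube([48, 48, 351]);
  translate([0, 283, 0]) cube([48, 48, 351]);
  translate([271, 283, 0]) cube([48, 48, 351]);
}
translate([302, 30, 700]) {
  cube([131, 415, 22]);
  translate([0, 0, 22]) cube([131, 22, 142]);
  translate([0, 393, 22]) cube([131, 22, 142]);
  translate([0, 22, 22]) cube([22, 371, 142]);
  translate([109, 22, 22]) cube([22, 371, 142]);
}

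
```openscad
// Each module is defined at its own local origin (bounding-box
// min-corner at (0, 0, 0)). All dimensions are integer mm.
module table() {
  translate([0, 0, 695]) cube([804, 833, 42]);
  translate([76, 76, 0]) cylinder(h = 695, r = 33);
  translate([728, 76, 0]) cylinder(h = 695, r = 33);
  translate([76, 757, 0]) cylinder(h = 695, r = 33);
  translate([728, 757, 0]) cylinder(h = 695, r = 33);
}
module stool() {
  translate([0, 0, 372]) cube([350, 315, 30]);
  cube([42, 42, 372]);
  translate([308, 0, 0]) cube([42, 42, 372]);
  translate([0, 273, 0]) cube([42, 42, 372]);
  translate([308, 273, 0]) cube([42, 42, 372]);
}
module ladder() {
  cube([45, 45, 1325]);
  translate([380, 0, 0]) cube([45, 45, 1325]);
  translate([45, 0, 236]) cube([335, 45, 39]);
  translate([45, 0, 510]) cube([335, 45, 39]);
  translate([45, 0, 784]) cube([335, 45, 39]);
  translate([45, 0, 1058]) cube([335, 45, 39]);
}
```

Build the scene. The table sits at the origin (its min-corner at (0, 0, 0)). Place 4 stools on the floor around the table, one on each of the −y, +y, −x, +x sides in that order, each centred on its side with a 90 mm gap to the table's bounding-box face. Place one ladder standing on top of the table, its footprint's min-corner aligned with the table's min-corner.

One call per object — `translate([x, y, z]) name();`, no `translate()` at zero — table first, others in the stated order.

table();
translate([227, -405, 0]) stool();
translate([227, 923, 0]) stool();
translate([-440, 259, 0]) stool();
translate([894, 259, 0]) stool();
translate([0, 0, 737]) ladder();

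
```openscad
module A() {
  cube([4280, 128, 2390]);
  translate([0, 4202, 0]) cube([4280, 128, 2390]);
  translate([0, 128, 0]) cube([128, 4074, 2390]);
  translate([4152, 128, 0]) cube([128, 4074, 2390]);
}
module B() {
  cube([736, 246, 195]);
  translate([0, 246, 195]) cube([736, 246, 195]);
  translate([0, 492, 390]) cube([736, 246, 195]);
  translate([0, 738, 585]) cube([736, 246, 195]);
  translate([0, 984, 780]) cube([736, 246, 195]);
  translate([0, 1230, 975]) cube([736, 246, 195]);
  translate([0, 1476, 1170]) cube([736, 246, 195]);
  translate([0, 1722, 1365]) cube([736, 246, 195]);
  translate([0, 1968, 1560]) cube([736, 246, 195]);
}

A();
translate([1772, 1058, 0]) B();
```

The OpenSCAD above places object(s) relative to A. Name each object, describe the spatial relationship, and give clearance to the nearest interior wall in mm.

Clearances: x = 1644, y = 930; minimum 930 mm.

A is a house frame. B is a staircase. The staircase sits inside the house frame, centred. The clearance to the nearest interior wall is 930 mm.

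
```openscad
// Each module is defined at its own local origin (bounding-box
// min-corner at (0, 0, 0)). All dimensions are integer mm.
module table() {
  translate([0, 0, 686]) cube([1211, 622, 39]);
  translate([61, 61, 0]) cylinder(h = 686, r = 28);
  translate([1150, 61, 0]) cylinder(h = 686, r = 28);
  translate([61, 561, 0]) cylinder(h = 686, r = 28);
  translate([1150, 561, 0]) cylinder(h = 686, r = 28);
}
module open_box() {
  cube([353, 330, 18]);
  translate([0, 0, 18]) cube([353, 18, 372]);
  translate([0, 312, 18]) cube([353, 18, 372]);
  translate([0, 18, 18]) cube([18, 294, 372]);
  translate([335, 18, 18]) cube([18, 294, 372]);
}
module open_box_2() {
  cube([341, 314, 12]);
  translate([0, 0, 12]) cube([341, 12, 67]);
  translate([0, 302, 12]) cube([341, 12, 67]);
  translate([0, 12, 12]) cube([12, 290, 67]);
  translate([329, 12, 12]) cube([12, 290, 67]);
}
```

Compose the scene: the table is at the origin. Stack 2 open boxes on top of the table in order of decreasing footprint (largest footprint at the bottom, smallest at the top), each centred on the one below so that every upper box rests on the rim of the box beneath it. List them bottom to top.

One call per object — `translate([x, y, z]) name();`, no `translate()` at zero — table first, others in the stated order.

table();
translate([429, 146, 725]) open_box();
translate([435, 154, 1115]) open_box_2();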